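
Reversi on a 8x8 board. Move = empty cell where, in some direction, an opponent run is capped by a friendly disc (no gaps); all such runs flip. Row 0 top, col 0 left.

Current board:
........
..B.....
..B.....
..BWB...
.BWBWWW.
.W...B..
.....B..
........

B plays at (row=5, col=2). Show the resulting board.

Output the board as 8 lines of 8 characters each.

Answer: ........
..B.....
..B.....
..BWB...
.BBBWWW.
.WB..B..
.....B..
........

Derivation:
Place B at (5,2); scan 8 dirs for brackets.
Dir NW: first cell 'B' (not opp) -> no flip
Dir N: opp run (4,2) capped by B -> flip
Dir NE: first cell 'B' (not opp) -> no flip
Dir W: opp run (5,1), next='.' -> no flip
Dir E: first cell '.' (not opp) -> no flip
Dir SW: first cell '.' (not opp) -> no flip
Dir S: first cell '.' (not opp) -> no flip
Dir SE: first cell '.' (not opp) -> no flip
All flips: (4,2)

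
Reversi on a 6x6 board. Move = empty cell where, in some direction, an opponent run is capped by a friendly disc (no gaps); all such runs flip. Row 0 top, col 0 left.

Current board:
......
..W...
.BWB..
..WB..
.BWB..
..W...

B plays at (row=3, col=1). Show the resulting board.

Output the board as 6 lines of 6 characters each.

Answer: ......
..W...
.BWB..
.BBB..
.BWB..
..W...

Derivation:
Place B at (3,1); scan 8 dirs for brackets.
Dir NW: first cell '.' (not opp) -> no flip
Dir N: first cell 'B' (not opp) -> no flip
Dir NE: opp run (2,2), next='.' -> no flip
Dir W: first cell '.' (not opp) -> no flip
Dir E: opp run (3,2) capped by B -> flip
Dir SW: first cell '.' (not opp) -> no flip
Dir S: first cell 'B' (not opp) -> no flip
Dir SE: opp run (4,2), next='.' -> no flip
All flips: (3,2)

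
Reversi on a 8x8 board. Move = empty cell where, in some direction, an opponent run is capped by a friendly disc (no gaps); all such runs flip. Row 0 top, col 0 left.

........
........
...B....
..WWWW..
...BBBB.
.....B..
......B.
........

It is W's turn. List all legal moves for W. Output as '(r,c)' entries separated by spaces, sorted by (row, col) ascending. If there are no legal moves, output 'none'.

Answer: (1,2) (1,3) (1,4) (5,2) (5,3) (5,4) (5,6) (5,7) (6,5) (7,7)

Derivation:
(1,2): flips 1 -> legal
(1,3): flips 1 -> legal
(1,4): flips 1 -> legal
(2,2): no bracket -> illegal
(2,4): no bracket -> illegal
(3,6): no bracket -> illegal
(3,7): no bracket -> illegal
(4,2): no bracket -> illegal
(4,7): no bracket -> illegal
(5,2): flips 1 -> legal
(5,3): flips 2 -> legal
(5,4): flips 2 -> legal
(5,6): flips 1 -> legal
(5,7): flips 1 -> legal
(6,4): no bracket -> illegal
(6,5): flips 2 -> legal
(6,7): no bracket -> illegal
(7,5): no bracket -> illegal
(7,6): no bracket -> illegal
(7,7): flips 3 -> legal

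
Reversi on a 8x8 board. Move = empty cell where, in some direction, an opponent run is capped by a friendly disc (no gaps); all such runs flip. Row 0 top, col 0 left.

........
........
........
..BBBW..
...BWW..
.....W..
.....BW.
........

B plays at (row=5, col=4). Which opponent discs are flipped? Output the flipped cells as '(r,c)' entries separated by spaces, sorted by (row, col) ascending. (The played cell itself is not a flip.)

Answer: (4,4)

Derivation:
Dir NW: first cell 'B' (not opp) -> no flip
Dir N: opp run (4,4) capped by B -> flip
Dir NE: opp run (4,5), next='.' -> no flip
Dir W: first cell '.' (not opp) -> no flip
Dir E: opp run (5,5), next='.' -> no flip
Dir SW: first cell '.' (not opp) -> no flip
Dir S: first cell '.' (not opp) -> no flip
Dir SE: first cell 'B' (not opp) -> no flip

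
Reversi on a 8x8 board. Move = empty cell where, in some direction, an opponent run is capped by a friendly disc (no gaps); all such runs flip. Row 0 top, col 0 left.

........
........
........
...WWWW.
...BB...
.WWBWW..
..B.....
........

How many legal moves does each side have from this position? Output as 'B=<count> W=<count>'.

-- B to move --
(2,2): flips 1 -> legal
(2,3): flips 1 -> legal
(2,4): flips 1 -> legal
(2,5): flips 1 -> legal
(2,6): flips 1 -> legal
(2,7): no bracket -> illegal
(3,2): no bracket -> illegal
(3,7): no bracket -> illegal
(4,0): flips 1 -> legal
(4,1): no bracket -> illegal
(4,2): flips 1 -> legal
(4,5): no bracket -> illegal
(4,6): no bracket -> illegal
(4,7): no bracket -> illegal
(5,0): flips 2 -> legal
(5,6): flips 2 -> legal
(6,0): no bracket -> illegal
(6,1): flips 1 -> legal
(6,3): no bracket -> illegal
(6,4): flips 1 -> legal
(6,5): flips 1 -> legal
(6,6): flips 1 -> legal
B mobility = 13
-- W to move --
(3,2): flips 1 -> legal
(4,2): no bracket -> illegal
(4,5): no bracket -> illegal
(6,1): no bracket -> illegal
(6,3): flips 2 -> legal
(6,4): no bracket -> illegal
(7,1): flips 3 -> legal
(7,2): flips 1 -> legal
(7,3): flips 1 -> legal
W mobility = 5

Answer: B=13 W=5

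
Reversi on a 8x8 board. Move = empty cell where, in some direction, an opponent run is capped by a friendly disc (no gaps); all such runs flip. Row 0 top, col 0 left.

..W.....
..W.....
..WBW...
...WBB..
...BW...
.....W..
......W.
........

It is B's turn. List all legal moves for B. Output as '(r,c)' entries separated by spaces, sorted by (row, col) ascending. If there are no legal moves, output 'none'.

Answer: (0,1) (1,3) (1,4) (2,1) (2,5) (3,2) (4,5) (5,3) (5,4)

Derivation:
(0,1): flips 1 -> legal
(0,3): no bracket -> illegal
(1,1): no bracket -> illegal
(1,3): flips 1 -> legal
(1,4): flips 1 -> legal
(1,5): no bracket -> illegal
(2,1): flips 1 -> legal
(2,5): flips 1 -> legal
(3,1): no bracket -> illegal
(3,2): flips 1 -> legal
(4,2): no bracket -> illegal
(4,5): flips 1 -> legal
(4,6): no bracket -> illegal
(5,3): flips 1 -> legal
(5,4): flips 1 -> legal
(5,6): no bracket -> illegal
(5,7): no bracket -> illegal
(6,4): no bracket -> illegal
(6,5): no bracket -> illegal
(6,7): no bracket -> illegal
(7,5): no bracket -> illegal
(7,6): no bracket -> illegal
(7,7): no bracket -> illegal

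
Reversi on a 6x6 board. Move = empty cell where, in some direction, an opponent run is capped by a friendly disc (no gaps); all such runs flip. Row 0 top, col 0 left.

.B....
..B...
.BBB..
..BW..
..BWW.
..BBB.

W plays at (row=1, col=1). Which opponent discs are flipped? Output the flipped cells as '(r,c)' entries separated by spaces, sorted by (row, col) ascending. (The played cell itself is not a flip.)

Answer: (2,2)

Derivation:
Dir NW: first cell '.' (not opp) -> no flip
Dir N: opp run (0,1), next=edge -> no flip
Dir NE: first cell '.' (not opp) -> no flip
Dir W: first cell '.' (not opp) -> no flip
Dir E: opp run (1,2), next='.' -> no flip
Dir SW: first cell '.' (not opp) -> no flip
Dir S: opp run (2,1), next='.' -> no flip
Dir SE: opp run (2,2) capped by W -> flip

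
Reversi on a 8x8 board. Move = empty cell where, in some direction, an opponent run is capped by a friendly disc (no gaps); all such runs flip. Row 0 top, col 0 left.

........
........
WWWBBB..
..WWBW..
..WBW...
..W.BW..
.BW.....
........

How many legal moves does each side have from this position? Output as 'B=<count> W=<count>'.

Answer: B=9 W=10

Derivation:
-- B to move --
(1,0): flips 2 -> legal
(1,1): no bracket -> illegal
(1,2): no bracket -> illegal
(1,3): no bracket -> illegal
(2,6): no bracket -> illegal
(3,0): no bracket -> illegal
(3,1): flips 2 -> legal
(3,6): flips 1 -> legal
(4,1): flips 2 -> legal
(4,5): flips 2 -> legal
(4,6): flips 1 -> legal
(5,1): flips 2 -> legal
(5,3): no bracket -> illegal
(5,6): flips 1 -> legal
(6,3): flips 1 -> legal
(6,4): no bracket -> illegal
(6,5): no bracket -> illegal
(6,6): no bracket -> illegal
(7,1): no bracket -> illegal
(7,2): no bracket -> illegal
(7,3): no bracket -> illegal
B mobility = 9
-- W to move --
(1,2): no bracket -> illegal
(1,3): flips 2 -> legal
(1,4): flips 3 -> legal
(1,5): flips 2 -> legal
(1,6): flips 3 -> legal
(2,6): flips 3 -> legal
(3,6): no bracket -> illegal
(4,5): no bracket -> illegal
(5,0): no bracket -> illegal
(5,1): no bracket -> illegal
(5,3): flips 2 -> legal
(6,0): flips 1 -> legal
(6,3): no bracket -> illegal
(6,4): flips 1 -> legal
(6,5): flips 2 -> legal
(7,0): flips 1 -> legal
(7,1): no bracket -> illegal
(7,2): no bracket -> illegal
W mobility = 10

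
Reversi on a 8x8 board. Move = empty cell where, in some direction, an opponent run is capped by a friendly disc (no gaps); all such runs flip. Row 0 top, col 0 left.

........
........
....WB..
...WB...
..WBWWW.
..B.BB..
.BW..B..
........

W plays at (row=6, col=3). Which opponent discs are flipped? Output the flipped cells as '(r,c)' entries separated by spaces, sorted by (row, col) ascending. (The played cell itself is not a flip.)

Answer: (5,4)

Derivation:
Dir NW: opp run (5,2), next='.' -> no flip
Dir N: first cell '.' (not opp) -> no flip
Dir NE: opp run (5,4) capped by W -> flip
Dir W: first cell 'W' (not opp) -> no flip
Dir E: first cell '.' (not opp) -> no flip
Dir SW: first cell '.' (not opp) -> no flip
Dir S: first cell '.' (not opp) -> no flip
Dir SE: first cell '.' (not opp) -> no flip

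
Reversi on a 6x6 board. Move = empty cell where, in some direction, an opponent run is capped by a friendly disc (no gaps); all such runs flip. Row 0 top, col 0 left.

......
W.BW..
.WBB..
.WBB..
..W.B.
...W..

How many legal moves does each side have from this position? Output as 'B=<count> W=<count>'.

-- B to move --
(0,0): no bracket -> illegal
(0,1): no bracket -> illegal
(0,2): no bracket -> illegal
(0,3): flips 1 -> legal
(0,4): flips 1 -> legal
(1,1): no bracket -> illegal
(1,4): flips 1 -> legal
(2,0): flips 1 -> legal
(2,4): no bracket -> illegal
(3,0): flips 2 -> legal
(4,0): flips 1 -> legal
(4,1): no bracket -> illegal
(4,3): no bracket -> illegal
(5,1): flips 1 -> legal
(5,2): flips 1 -> legal
(5,4): no bracket -> illegal
B mobility = 8
-- W to move --
(0,1): no bracket -> illegal
(0,2): flips 3 -> legal
(0,3): flips 1 -> legal
(1,1): flips 1 -> legal
(1,4): no bracket -> illegal
(2,4): flips 3 -> legal
(3,4): flips 2 -> legal
(3,5): flips 1 -> legal
(4,1): no bracket -> illegal
(4,3): flips 3 -> legal
(4,5): no bracket -> illegal
(5,4): no bracket -> illegal
(5,5): no bracket -> illegal
W mobility = 7

Answer: B=8 W=7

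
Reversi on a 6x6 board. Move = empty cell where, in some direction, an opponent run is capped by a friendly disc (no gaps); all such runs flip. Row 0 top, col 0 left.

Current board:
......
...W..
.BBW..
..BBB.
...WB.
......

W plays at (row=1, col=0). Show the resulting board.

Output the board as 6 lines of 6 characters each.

Place W at (1,0); scan 8 dirs for brackets.
Dir NW: edge -> no flip
Dir N: first cell '.' (not opp) -> no flip
Dir NE: first cell '.' (not opp) -> no flip
Dir W: edge -> no flip
Dir E: first cell '.' (not opp) -> no flip
Dir SW: edge -> no flip
Dir S: first cell '.' (not opp) -> no flip
Dir SE: opp run (2,1) (3,2) capped by W -> flip
All flips: (2,1) (3,2)

Answer: ......
W..W..
.WBW..
..WBB.
...WB.
......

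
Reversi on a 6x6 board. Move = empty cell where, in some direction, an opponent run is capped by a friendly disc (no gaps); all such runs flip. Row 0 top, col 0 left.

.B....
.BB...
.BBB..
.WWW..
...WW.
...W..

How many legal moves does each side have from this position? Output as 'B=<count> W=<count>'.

-- B to move --
(2,0): no bracket -> illegal
(2,4): no bracket -> illegal
(3,0): no bracket -> illegal
(3,4): no bracket -> illegal
(3,5): no bracket -> illegal
(4,0): flips 1 -> legal
(4,1): flips 2 -> legal
(4,2): flips 1 -> legal
(4,5): no bracket -> illegal
(5,2): no bracket -> illegal
(5,4): flips 2 -> legal
(5,5): flips 2 -> legal
B mobility = 5
-- W to move --
(0,0): flips 2 -> legal
(0,2): flips 2 -> legal
(0,3): no bracket -> illegal
(1,0): flips 1 -> legal
(1,3): flips 2 -> legal
(1,4): flips 1 -> legal
(2,0): no bracket -> illegal
(2,4): no bracket -> illegal
(3,0): no bracket -> illegal
(3,4): no bracket -> illegal
W mobility = 5

Answer: B=5 W=5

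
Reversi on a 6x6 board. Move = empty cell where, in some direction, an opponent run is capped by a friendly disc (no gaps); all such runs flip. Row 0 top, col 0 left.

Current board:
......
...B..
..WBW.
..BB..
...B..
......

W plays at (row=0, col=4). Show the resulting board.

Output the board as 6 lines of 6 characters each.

Answer: ....W.
...W..
..WBW.
..BB..
...B..
......

Derivation:
Place W at (0,4); scan 8 dirs for brackets.
Dir NW: edge -> no flip
Dir N: edge -> no flip
Dir NE: edge -> no flip
Dir W: first cell '.' (not opp) -> no flip
Dir E: first cell '.' (not opp) -> no flip
Dir SW: opp run (1,3) capped by W -> flip
Dir S: first cell '.' (not opp) -> no flip
Dir SE: first cell '.' (not opp) -> no flip
All flips: (1,3)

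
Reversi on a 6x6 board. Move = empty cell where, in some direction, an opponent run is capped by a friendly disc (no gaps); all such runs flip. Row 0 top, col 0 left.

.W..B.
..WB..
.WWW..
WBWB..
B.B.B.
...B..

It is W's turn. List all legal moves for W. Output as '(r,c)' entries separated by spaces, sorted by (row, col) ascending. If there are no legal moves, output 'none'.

(0,2): no bracket -> illegal
(0,3): flips 1 -> legal
(0,5): no bracket -> illegal
(1,4): flips 1 -> legal
(1,5): no bracket -> illegal
(2,0): no bracket -> illegal
(2,4): no bracket -> illegal
(3,4): flips 1 -> legal
(3,5): no bracket -> illegal
(4,1): flips 1 -> legal
(4,3): flips 1 -> legal
(4,5): no bracket -> illegal
(5,0): flips 1 -> legal
(5,1): no bracket -> illegal
(5,2): flips 1 -> legal
(5,4): no bracket -> illegal
(5,5): flips 2 -> legal

Answer: (0,3) (1,4) (3,4) (4,1) (4,3) (5,0) (5,2) (5,5)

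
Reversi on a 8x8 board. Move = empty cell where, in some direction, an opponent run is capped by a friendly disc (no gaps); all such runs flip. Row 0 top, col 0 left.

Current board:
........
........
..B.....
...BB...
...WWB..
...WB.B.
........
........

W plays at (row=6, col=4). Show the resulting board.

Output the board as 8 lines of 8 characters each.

Place W at (6,4); scan 8 dirs for brackets.
Dir NW: first cell 'W' (not opp) -> no flip
Dir N: opp run (5,4) capped by W -> flip
Dir NE: first cell '.' (not opp) -> no flip
Dir W: first cell '.' (not opp) -> no flip
Dir E: first cell '.' (not opp) -> no flip
Dir SW: first cell '.' (not opp) -> no flip
Dir S: first cell '.' (not opp) -> no flip
Dir SE: first cell '.' (not opp) -> no flip
All flips: (5,4)

Answer: ........
........
..B.....
...BB...
...WWB..
...WW.B.
....W...
........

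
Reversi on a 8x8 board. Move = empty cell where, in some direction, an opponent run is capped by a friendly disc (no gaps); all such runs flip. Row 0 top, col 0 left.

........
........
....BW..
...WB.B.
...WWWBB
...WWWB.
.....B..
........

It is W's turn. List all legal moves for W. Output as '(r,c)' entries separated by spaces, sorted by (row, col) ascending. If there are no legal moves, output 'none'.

Answer: (1,4) (1,5) (2,3) (2,7) (3,5) (3,7) (5,7) (6,7) (7,5) (7,6)

Derivation:
(1,3): no bracket -> illegal
(1,4): flips 2 -> legal
(1,5): flips 1 -> legal
(2,3): flips 2 -> legal
(2,6): no bracket -> illegal
(2,7): flips 1 -> legal
(3,5): flips 1 -> legal
(3,7): flips 1 -> legal
(5,7): flips 1 -> legal
(6,4): no bracket -> illegal
(6,6): no bracket -> illegal
(6,7): flips 1 -> legal
(7,4): no bracket -> illegal
(7,5): flips 1 -> legal
(7,6): flips 1 -> legal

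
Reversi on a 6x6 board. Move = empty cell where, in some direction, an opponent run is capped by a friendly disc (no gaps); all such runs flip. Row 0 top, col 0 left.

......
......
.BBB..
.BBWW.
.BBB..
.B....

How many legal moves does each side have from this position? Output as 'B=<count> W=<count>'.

Answer: B=5 W=6

Derivation:
-- B to move --
(2,4): flips 1 -> legal
(2,5): flips 1 -> legal
(3,5): flips 2 -> legal
(4,4): flips 1 -> legal
(4,5): flips 1 -> legal
B mobility = 5
-- W to move --
(1,0): no bracket -> illegal
(1,1): flips 1 -> legal
(1,2): flips 1 -> legal
(1,3): flips 1 -> legal
(1,4): no bracket -> illegal
(2,0): no bracket -> illegal
(2,4): no bracket -> illegal
(3,0): flips 2 -> legal
(4,0): no bracket -> illegal
(4,4): no bracket -> illegal
(5,0): no bracket -> illegal
(5,2): flips 1 -> legal
(5,3): flips 1 -> legal
(5,4): no bracket -> illegal
W mobility = 6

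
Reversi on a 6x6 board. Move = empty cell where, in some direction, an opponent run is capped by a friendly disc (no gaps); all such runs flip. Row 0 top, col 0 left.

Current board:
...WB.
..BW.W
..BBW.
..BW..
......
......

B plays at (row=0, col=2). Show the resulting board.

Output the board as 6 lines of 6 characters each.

Place B at (0,2); scan 8 dirs for brackets.
Dir NW: edge -> no flip
Dir N: edge -> no flip
Dir NE: edge -> no flip
Dir W: first cell '.' (not opp) -> no flip
Dir E: opp run (0,3) capped by B -> flip
Dir SW: first cell '.' (not opp) -> no flip
Dir S: first cell 'B' (not opp) -> no flip
Dir SE: opp run (1,3) (2,4), next='.' -> no flip
All flips: (0,3)

Answer: ..BBB.
..BW.W
..BBW.
..BW..
......
......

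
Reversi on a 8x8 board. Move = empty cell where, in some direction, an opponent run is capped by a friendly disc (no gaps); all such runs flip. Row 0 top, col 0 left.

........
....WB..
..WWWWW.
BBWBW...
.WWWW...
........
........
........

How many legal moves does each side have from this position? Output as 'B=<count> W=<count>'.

Answer: B=8 W=7

Derivation:
-- B to move --
(0,3): no bracket -> illegal
(0,4): no bracket -> illegal
(0,5): no bracket -> illegal
(1,1): flips 1 -> legal
(1,2): no bracket -> illegal
(1,3): flips 3 -> legal
(1,6): no bracket -> illegal
(1,7): no bracket -> illegal
(2,1): no bracket -> illegal
(2,7): no bracket -> illegal
(3,5): flips 2 -> legal
(3,6): no bracket -> illegal
(3,7): flips 1 -> legal
(4,0): no bracket -> illegal
(4,5): no bracket -> illegal
(5,0): no bracket -> illegal
(5,1): flips 2 -> legal
(5,2): flips 1 -> legal
(5,3): flips 2 -> legal
(5,4): no bracket -> illegal
(5,5): flips 1 -> legal
B mobility = 8
-- W to move --
(0,4): flips 1 -> legal
(0,5): flips 1 -> legal
(0,6): flips 1 -> legal
(1,6): flips 1 -> legal
(2,0): flips 1 -> legal
(2,1): flips 1 -> legal
(4,0): flips 1 -> legal
W mobility = 7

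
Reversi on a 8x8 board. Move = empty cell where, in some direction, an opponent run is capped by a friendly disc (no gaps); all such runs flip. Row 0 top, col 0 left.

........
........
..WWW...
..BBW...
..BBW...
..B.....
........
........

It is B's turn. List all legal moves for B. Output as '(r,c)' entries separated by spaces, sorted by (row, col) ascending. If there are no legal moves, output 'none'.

Answer: (1,1) (1,2) (1,3) (1,4) (1,5) (2,5) (3,5) (4,5) (5,5)

Derivation:
(1,1): flips 1 -> legal
(1,2): flips 1 -> legal
(1,3): flips 1 -> legal
(1,4): flips 1 -> legal
(1,5): flips 1 -> legal
(2,1): no bracket -> illegal
(2,5): flips 1 -> legal
(3,1): no bracket -> illegal
(3,5): flips 1 -> legal
(4,5): flips 1 -> legal
(5,3): no bracket -> illegal
(5,4): no bracket -> illegal
(5,5): flips 1 -> legal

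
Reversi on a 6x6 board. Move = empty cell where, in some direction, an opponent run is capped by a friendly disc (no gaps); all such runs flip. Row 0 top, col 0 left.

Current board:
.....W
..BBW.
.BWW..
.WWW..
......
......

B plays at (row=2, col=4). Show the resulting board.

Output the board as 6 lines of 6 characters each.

Place B at (2,4); scan 8 dirs for brackets.
Dir NW: first cell 'B' (not opp) -> no flip
Dir N: opp run (1,4), next='.' -> no flip
Dir NE: first cell '.' (not opp) -> no flip
Dir W: opp run (2,3) (2,2) capped by B -> flip
Dir E: first cell '.' (not opp) -> no flip
Dir SW: opp run (3,3), next='.' -> no flip
Dir S: first cell '.' (not opp) -> no flip
Dir SE: first cell '.' (not opp) -> no flip
All flips: (2,2) (2,3)

Answer: .....W
..BBW.
.BBBB.
.WWW..
......
......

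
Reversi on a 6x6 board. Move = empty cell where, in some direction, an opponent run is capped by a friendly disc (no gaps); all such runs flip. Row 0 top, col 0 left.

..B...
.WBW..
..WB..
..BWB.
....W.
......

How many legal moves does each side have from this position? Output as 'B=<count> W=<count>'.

-- B to move --
(0,0): no bracket -> illegal
(0,1): no bracket -> illegal
(0,3): flips 1 -> legal
(0,4): no bracket -> illegal
(1,0): flips 1 -> legal
(1,4): flips 1 -> legal
(2,0): flips 1 -> legal
(2,1): flips 1 -> legal
(2,4): flips 1 -> legal
(3,1): no bracket -> illegal
(3,5): no bracket -> illegal
(4,2): no bracket -> illegal
(4,3): flips 1 -> legal
(4,5): no bracket -> illegal
(5,3): no bracket -> illegal
(5,4): flips 1 -> legal
(5,5): no bracket -> illegal
B mobility = 8
-- W to move --
(0,1): no bracket -> illegal
(0,3): no bracket -> illegal
(1,4): no bracket -> illegal
(2,1): no bracket -> illegal
(2,4): flips 2 -> legal
(2,5): no bracket -> illegal
(3,1): flips 1 -> legal
(3,5): flips 1 -> legal
(4,1): no bracket -> illegal
(4,2): flips 1 -> legal
(4,3): no bracket -> illegal
(4,5): no bracket -> illegal
W mobility = 4

Answer: B=8 W=4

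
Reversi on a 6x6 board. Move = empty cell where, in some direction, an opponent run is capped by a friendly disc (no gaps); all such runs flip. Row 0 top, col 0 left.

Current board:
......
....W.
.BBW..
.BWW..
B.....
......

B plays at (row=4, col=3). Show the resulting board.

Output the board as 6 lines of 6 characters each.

Answer: ......
....W.
.BBW..
.BBW..
B..B..
......

Derivation:
Place B at (4,3); scan 8 dirs for brackets.
Dir NW: opp run (3,2) capped by B -> flip
Dir N: opp run (3,3) (2,3), next='.' -> no flip
Dir NE: first cell '.' (not opp) -> no flip
Dir W: first cell '.' (not opp) -> no flip
Dir E: first cell '.' (not opp) -> no flip
Dir SW: first cell '.' (not opp) -> no flip
Dir S: first cell '.' (not opp) -> no flip
Dir SE: first cell '.' (not opp) -> no flip
All flips: (3,2)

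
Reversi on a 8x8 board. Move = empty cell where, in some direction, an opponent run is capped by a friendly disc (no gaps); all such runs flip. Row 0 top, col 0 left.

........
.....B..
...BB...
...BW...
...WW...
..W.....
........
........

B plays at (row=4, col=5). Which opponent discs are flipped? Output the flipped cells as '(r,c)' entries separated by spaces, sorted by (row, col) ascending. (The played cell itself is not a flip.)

Answer: (3,4)

Derivation:
Dir NW: opp run (3,4) capped by B -> flip
Dir N: first cell '.' (not opp) -> no flip
Dir NE: first cell '.' (not opp) -> no flip
Dir W: opp run (4,4) (4,3), next='.' -> no flip
Dir E: first cell '.' (not opp) -> no flip
Dir SW: first cell '.' (not opp) -> no flip
Dir S: first cell '.' (not opp) -> no flip
Dir SE: first cell '.' (not opp) -> no flip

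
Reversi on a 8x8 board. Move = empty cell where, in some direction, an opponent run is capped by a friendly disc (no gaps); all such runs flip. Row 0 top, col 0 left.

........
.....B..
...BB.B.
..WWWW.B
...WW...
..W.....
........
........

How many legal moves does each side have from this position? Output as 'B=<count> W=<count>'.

-- B to move --
(2,1): no bracket -> illegal
(2,2): no bracket -> illegal
(2,5): no bracket -> illegal
(3,1): no bracket -> illegal
(3,6): no bracket -> illegal
(4,1): flips 1 -> legal
(4,2): flips 1 -> legal
(4,5): flips 1 -> legal
(4,6): flips 1 -> legal
(5,1): no bracket -> illegal
(5,3): flips 4 -> legal
(5,4): flips 2 -> legal
(5,5): no bracket -> illegal
(6,1): no bracket -> illegal
(6,2): no bracket -> illegal
(6,3): no bracket -> illegal
B mobility = 6
-- W to move --
(0,4): no bracket -> illegal
(0,5): no bracket -> illegal
(0,6): flips 2 -> legal
(1,2): flips 1 -> legal
(1,3): flips 2 -> legal
(1,4): flips 2 -> legal
(1,6): no bracket -> illegal
(1,7): flips 1 -> legal
(2,2): no bracket -> illegal
(2,5): no bracket -> illegal
(2,7): no bracket -> illegal
(3,6): no bracket -> illegal
(4,6): no bracket -> illegal
(4,7): no bracket -> illegal
W mobility = 5

Answer: B=6 W=5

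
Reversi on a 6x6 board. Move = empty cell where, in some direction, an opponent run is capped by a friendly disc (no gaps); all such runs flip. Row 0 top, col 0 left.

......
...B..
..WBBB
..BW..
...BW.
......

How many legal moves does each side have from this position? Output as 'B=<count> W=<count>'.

-- B to move --
(1,1): no bracket -> illegal
(1,2): flips 1 -> legal
(2,1): flips 1 -> legal
(3,1): flips 1 -> legal
(3,4): flips 1 -> legal
(3,5): no bracket -> illegal
(4,2): flips 1 -> legal
(4,5): flips 1 -> legal
(5,3): no bracket -> illegal
(5,4): no bracket -> illegal
(5,5): no bracket -> illegal
B mobility = 6
-- W to move --
(0,2): no bracket -> illegal
(0,3): flips 2 -> legal
(0,4): flips 1 -> legal
(1,2): no bracket -> illegal
(1,4): no bracket -> illegal
(1,5): flips 1 -> legal
(2,1): no bracket -> illegal
(3,1): flips 1 -> legal
(3,4): no bracket -> illegal
(3,5): no bracket -> illegal
(4,1): no bracket -> illegal
(4,2): flips 2 -> legal
(5,2): no bracket -> illegal
(5,3): flips 1 -> legal
(5,4): no bracket -> illegal
W mobility = 6

Answer: B=6 W=6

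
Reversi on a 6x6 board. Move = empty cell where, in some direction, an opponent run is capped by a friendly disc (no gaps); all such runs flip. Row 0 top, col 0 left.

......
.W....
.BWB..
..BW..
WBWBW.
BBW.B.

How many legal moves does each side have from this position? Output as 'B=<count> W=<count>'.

Answer: B=7 W=7

Derivation:
-- B to move --
(0,0): no bracket -> illegal
(0,1): flips 1 -> legal
(0,2): no bracket -> illegal
(1,0): no bracket -> illegal
(1,2): flips 1 -> legal
(1,3): no bracket -> illegal
(2,0): no bracket -> illegal
(2,4): flips 2 -> legal
(3,0): flips 1 -> legal
(3,1): no bracket -> illegal
(3,4): flips 2 -> legal
(3,5): no bracket -> illegal
(4,5): flips 1 -> legal
(5,3): flips 1 -> legal
(5,5): no bracket -> illegal
B mobility = 7
-- W to move --
(1,0): no bracket -> illegal
(1,2): no bracket -> illegal
(1,3): flips 1 -> legal
(1,4): no bracket -> illegal
(2,0): flips 1 -> legal
(2,4): flips 1 -> legal
(3,0): flips 1 -> legal
(3,1): flips 2 -> legal
(3,4): flips 1 -> legal
(4,5): no bracket -> illegal
(5,3): flips 1 -> legal
(5,5): no bracket -> illegal
W mobility = 7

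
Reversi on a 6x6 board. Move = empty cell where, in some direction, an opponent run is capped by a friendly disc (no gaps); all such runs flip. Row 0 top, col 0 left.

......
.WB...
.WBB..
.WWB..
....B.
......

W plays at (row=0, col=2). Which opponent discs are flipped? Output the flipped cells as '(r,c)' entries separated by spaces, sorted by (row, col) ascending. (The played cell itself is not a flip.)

Dir NW: edge -> no flip
Dir N: edge -> no flip
Dir NE: edge -> no flip
Dir W: first cell '.' (not opp) -> no flip
Dir E: first cell '.' (not opp) -> no flip
Dir SW: first cell 'W' (not opp) -> no flip
Dir S: opp run (1,2) (2,2) capped by W -> flip
Dir SE: first cell '.' (not opp) -> no flip

Answer: (1,2) (2,2)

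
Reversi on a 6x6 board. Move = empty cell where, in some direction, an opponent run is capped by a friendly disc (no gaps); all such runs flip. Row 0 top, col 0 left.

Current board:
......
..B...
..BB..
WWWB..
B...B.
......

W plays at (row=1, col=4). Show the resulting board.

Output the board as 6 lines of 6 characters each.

Place W at (1,4); scan 8 dirs for brackets.
Dir NW: first cell '.' (not opp) -> no flip
Dir N: first cell '.' (not opp) -> no flip
Dir NE: first cell '.' (not opp) -> no flip
Dir W: first cell '.' (not opp) -> no flip
Dir E: first cell '.' (not opp) -> no flip
Dir SW: opp run (2,3) capped by W -> flip
Dir S: first cell '.' (not opp) -> no flip
Dir SE: first cell '.' (not opp) -> no flip
All flips: (2,3)

Answer: ......
..B.W.
..BW..
WWWB..
B...B.
......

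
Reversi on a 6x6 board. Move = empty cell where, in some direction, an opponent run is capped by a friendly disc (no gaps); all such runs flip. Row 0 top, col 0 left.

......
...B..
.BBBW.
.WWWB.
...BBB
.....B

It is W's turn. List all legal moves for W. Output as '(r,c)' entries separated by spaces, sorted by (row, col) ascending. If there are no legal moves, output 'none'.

Answer: (0,2) (0,3) (0,4) (1,0) (1,1) (1,2) (1,4) (2,0) (3,5) (5,3) (5,4)

Derivation:
(0,2): flips 1 -> legal
(0,3): flips 2 -> legal
(0,4): flips 2 -> legal
(1,0): flips 1 -> legal
(1,1): flips 2 -> legal
(1,2): flips 1 -> legal
(1,4): flips 1 -> legal
(2,0): flips 3 -> legal
(2,5): no bracket -> illegal
(3,0): no bracket -> illegal
(3,5): flips 1 -> legal
(4,2): no bracket -> illegal
(5,2): no bracket -> illegal
(5,3): flips 1 -> legal
(5,4): flips 3 -> legal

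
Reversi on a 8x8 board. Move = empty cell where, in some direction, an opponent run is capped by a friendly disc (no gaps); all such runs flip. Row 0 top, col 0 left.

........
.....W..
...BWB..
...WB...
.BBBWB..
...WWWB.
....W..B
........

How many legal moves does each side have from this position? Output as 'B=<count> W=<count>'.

-- B to move --
(0,4): no bracket -> illegal
(0,5): flips 1 -> legal
(0,6): flips 3 -> legal
(1,3): no bracket -> illegal
(1,4): flips 1 -> legal
(1,6): no bracket -> illegal
(2,2): no bracket -> illegal
(2,6): no bracket -> illegal
(3,2): flips 1 -> legal
(3,5): no bracket -> illegal
(4,6): no bracket -> illegal
(5,2): flips 3 -> legal
(6,2): no bracket -> illegal
(6,3): flips 2 -> legal
(6,5): flips 2 -> legal
(6,6): no bracket -> illegal
(7,3): no bracket -> illegal
(7,4): flips 3 -> legal
(7,5): flips 2 -> legal
B mobility = 9
-- W to move --
(1,2): no bracket -> illegal
(1,3): flips 1 -> legal
(1,4): no bracket -> illegal
(1,6): no bracket -> illegal
(2,2): flips 1 -> legal
(2,6): flips 1 -> legal
(3,0): no bracket -> illegal
(3,1): flips 1 -> legal
(3,2): flips 1 -> legal
(3,5): flips 3 -> legal
(3,6): flips 1 -> legal
(4,0): flips 3 -> legal
(4,6): flips 1 -> legal
(4,7): no bracket -> illegal
(5,0): no bracket -> illegal
(5,1): flips 1 -> legal
(5,2): no bracket -> illegal
(5,7): flips 1 -> legal
(6,5): no bracket -> illegal
(6,6): no bracket -> illegal
(7,6): no bracket -> illegal
(7,7): no bracket -> illegal
W mobility = 11

Answer: B=9 W=11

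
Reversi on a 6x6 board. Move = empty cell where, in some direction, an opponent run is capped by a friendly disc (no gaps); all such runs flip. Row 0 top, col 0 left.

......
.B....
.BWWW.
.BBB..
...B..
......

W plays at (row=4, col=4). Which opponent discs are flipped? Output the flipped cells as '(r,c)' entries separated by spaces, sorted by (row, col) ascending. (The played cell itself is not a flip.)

Answer: (3,3)

Derivation:
Dir NW: opp run (3,3) capped by W -> flip
Dir N: first cell '.' (not opp) -> no flip
Dir NE: first cell '.' (not opp) -> no flip
Dir W: opp run (4,3), next='.' -> no flip
Dir E: first cell '.' (not opp) -> no flip
Dir SW: first cell '.' (not opp) -> no flip
Dir S: first cell '.' (not opp) -> no flip
Dir SE: first cell '.' (not opp) -> no flip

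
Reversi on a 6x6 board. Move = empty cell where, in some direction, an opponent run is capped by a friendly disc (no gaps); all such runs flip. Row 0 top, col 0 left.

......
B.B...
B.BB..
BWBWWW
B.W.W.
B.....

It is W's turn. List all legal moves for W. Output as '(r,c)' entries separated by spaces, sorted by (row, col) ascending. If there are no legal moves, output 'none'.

(0,0): no bracket -> illegal
(0,1): flips 2 -> legal
(0,2): flips 3 -> legal
(0,3): no bracket -> illegal
(1,1): flips 1 -> legal
(1,3): flips 2 -> legal
(1,4): no bracket -> illegal
(2,1): no bracket -> illegal
(2,4): no bracket -> illegal
(4,1): no bracket -> illegal
(4,3): no bracket -> illegal
(5,1): no bracket -> illegal

Answer: (0,1) (0,2) (1,1) (1,3)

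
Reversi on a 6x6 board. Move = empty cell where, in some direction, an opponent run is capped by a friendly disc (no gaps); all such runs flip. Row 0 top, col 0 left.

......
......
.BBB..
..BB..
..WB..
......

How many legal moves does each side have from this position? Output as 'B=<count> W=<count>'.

Answer: B=3 W=3

Derivation:
-- B to move --
(3,1): no bracket -> illegal
(4,1): flips 1 -> legal
(5,1): flips 1 -> legal
(5,2): flips 1 -> legal
(5,3): no bracket -> illegal
B mobility = 3
-- W to move --
(1,0): no bracket -> illegal
(1,1): no bracket -> illegal
(1,2): flips 2 -> legal
(1,3): no bracket -> illegal
(1,4): no bracket -> illegal
(2,0): no bracket -> illegal
(2,4): flips 1 -> legal
(3,0): no bracket -> illegal
(3,1): no bracket -> illegal
(3,4): no bracket -> illegal
(4,1): no bracket -> illegal
(4,4): flips 1 -> legal
(5,2): no bracket -> illegal
(5,3): no bracket -> illegal
(5,4): no bracket -> illegal
W mobility = 3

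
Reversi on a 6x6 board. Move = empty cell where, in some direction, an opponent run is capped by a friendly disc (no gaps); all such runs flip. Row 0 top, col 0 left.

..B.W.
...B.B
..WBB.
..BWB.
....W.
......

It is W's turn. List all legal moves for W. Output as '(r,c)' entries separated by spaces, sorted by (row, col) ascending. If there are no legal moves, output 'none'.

(0,1): no bracket -> illegal
(0,3): flips 2 -> legal
(0,5): no bracket -> illegal
(1,1): no bracket -> illegal
(1,2): no bracket -> illegal
(1,4): flips 2 -> legal
(2,1): no bracket -> illegal
(2,5): flips 2 -> legal
(3,1): flips 1 -> legal
(3,5): flips 1 -> legal
(4,1): no bracket -> illegal
(4,2): flips 1 -> legal
(4,3): no bracket -> illegal
(4,5): no bracket -> illegal

Answer: (0,3) (1,4) (2,5) (3,1) (3,5) (4,2)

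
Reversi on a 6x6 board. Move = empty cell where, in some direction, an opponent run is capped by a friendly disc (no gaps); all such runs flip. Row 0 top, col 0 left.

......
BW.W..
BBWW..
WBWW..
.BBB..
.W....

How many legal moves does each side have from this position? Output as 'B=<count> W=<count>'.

Answer: B=9 W=7

Derivation:
-- B to move --
(0,0): no bracket -> illegal
(0,1): flips 1 -> legal
(0,2): flips 1 -> legal
(0,3): flips 3 -> legal
(0,4): flips 2 -> legal
(1,2): flips 3 -> legal
(1,4): flips 2 -> legal
(2,4): flips 3 -> legal
(3,4): flips 2 -> legal
(4,0): flips 1 -> legal
(4,4): no bracket -> illegal
(5,0): no bracket -> illegal
(5,2): no bracket -> illegal
B mobility = 9
-- W to move --
(0,0): flips 2 -> legal
(0,1): no bracket -> illegal
(1,2): flips 1 -> legal
(3,4): no bracket -> illegal
(4,0): flips 1 -> legal
(4,4): no bracket -> illegal
(5,0): flips 1 -> legal
(5,2): flips 2 -> legal
(5,3): flips 1 -> legal
(5,4): flips 1 -> legal
W mobility = 7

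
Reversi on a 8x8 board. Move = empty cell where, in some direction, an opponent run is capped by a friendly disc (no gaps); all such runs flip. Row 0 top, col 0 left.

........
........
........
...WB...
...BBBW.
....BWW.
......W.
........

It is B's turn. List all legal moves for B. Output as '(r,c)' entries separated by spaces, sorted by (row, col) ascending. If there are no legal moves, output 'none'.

Answer: (2,2) (2,3) (3,2) (4,7) (5,7) (6,5) (6,7) (7,7)

Derivation:
(2,2): flips 1 -> legal
(2,3): flips 1 -> legal
(2,4): no bracket -> illegal
(3,2): flips 1 -> legal
(3,5): no bracket -> illegal
(3,6): no bracket -> illegal
(3,7): no bracket -> illegal
(4,2): no bracket -> illegal
(4,7): flips 1 -> legal
(5,7): flips 2 -> legal
(6,4): no bracket -> illegal
(6,5): flips 1 -> legal
(6,7): flips 1 -> legal
(7,5): no bracket -> illegal
(7,6): no bracket -> illegal
(7,7): flips 2 -> legal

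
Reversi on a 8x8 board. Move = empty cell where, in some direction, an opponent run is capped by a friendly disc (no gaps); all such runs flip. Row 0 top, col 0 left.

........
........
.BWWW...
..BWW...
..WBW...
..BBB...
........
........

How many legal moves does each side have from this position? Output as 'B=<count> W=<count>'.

Answer: B=8 W=7

Derivation:
-- B to move --
(1,1): no bracket -> illegal
(1,2): flips 1 -> legal
(1,3): flips 2 -> legal
(1,4): flips 4 -> legal
(1,5): no bracket -> illegal
(2,5): flips 4 -> legal
(3,1): flips 1 -> legal
(3,5): flips 3 -> legal
(4,1): flips 1 -> legal
(4,5): flips 1 -> legal
(5,1): no bracket -> illegal
(5,5): no bracket -> illegal
B mobility = 8
-- W to move --
(1,0): no bracket -> illegal
(1,1): no bracket -> illegal
(1,2): no bracket -> illegal
(2,0): flips 1 -> legal
(3,0): no bracket -> illegal
(3,1): flips 1 -> legal
(4,1): flips 1 -> legal
(4,5): no bracket -> illegal
(5,1): no bracket -> illegal
(5,5): no bracket -> illegal
(6,1): flips 2 -> legal
(6,2): flips 2 -> legal
(6,3): flips 2 -> legal
(6,4): flips 2 -> legal
(6,5): no bracket -> illegal
W mobility = 7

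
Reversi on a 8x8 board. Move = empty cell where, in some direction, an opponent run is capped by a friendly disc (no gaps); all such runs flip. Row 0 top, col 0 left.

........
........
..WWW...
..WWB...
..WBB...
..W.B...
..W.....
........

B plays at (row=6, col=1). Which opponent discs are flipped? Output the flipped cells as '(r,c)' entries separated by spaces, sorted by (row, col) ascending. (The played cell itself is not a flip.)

Answer: (5,2)

Derivation:
Dir NW: first cell '.' (not opp) -> no flip
Dir N: first cell '.' (not opp) -> no flip
Dir NE: opp run (5,2) capped by B -> flip
Dir W: first cell '.' (not opp) -> no flip
Dir E: opp run (6,2), next='.' -> no flip
Dir SW: first cell '.' (not opp) -> no flip
Dir S: first cell '.' (not opp) -> no flip
Dir SE: first cell '.' (not opp) -> no flip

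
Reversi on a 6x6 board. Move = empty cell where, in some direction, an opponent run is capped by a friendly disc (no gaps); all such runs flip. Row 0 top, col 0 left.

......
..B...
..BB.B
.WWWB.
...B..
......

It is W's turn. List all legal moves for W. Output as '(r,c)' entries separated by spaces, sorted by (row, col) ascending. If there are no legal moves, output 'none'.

(0,1): no bracket -> illegal
(0,2): flips 2 -> legal
(0,3): no bracket -> illegal
(1,1): flips 1 -> legal
(1,3): flips 2 -> legal
(1,4): flips 1 -> legal
(1,5): no bracket -> illegal
(2,1): no bracket -> illegal
(2,4): no bracket -> illegal
(3,5): flips 1 -> legal
(4,2): no bracket -> illegal
(4,4): no bracket -> illegal
(4,5): no bracket -> illegal
(5,2): no bracket -> illegal
(5,3): flips 1 -> legal
(5,4): flips 1 -> legal

Answer: (0,2) (1,1) (1,3) (1,4) (3,5) (5,3) (5,4)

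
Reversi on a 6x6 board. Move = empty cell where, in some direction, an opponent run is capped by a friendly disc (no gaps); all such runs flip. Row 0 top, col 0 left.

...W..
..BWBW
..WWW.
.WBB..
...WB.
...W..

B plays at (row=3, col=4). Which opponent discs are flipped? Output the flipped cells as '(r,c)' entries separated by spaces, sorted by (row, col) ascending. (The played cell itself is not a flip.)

Dir NW: opp run (2,3) capped by B -> flip
Dir N: opp run (2,4) capped by B -> flip
Dir NE: first cell '.' (not opp) -> no flip
Dir W: first cell 'B' (not opp) -> no flip
Dir E: first cell '.' (not opp) -> no flip
Dir SW: opp run (4,3), next='.' -> no flip
Dir S: first cell 'B' (not opp) -> no flip
Dir SE: first cell '.' (not opp) -> no flip

Answer: (2,3) (2,4)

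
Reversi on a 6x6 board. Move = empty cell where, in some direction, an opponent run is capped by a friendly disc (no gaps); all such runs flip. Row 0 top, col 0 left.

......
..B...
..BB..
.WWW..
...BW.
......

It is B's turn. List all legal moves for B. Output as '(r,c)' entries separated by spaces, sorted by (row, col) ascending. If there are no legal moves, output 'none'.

(2,0): no bracket -> illegal
(2,1): flips 1 -> legal
(2,4): no bracket -> illegal
(3,0): no bracket -> illegal
(3,4): no bracket -> illegal
(3,5): no bracket -> illegal
(4,0): flips 1 -> legal
(4,1): flips 1 -> legal
(4,2): flips 1 -> legal
(4,5): flips 1 -> legal
(5,3): no bracket -> illegal
(5,4): no bracket -> illegal
(5,5): flips 2 -> legal

Answer: (2,1) (4,0) (4,1) (4,2) (4,5) (5,5)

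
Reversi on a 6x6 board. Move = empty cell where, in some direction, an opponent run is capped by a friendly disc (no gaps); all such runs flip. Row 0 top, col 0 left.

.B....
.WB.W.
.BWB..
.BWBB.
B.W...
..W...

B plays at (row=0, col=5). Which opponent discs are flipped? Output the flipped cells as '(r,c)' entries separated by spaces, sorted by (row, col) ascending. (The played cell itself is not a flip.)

Answer: (1,4)

Derivation:
Dir NW: edge -> no flip
Dir N: edge -> no flip
Dir NE: edge -> no flip
Dir W: first cell '.' (not opp) -> no flip
Dir E: edge -> no flip
Dir SW: opp run (1,4) capped by B -> flip
Dir S: first cell '.' (not opp) -> no flip
Dir SE: edge -> no flip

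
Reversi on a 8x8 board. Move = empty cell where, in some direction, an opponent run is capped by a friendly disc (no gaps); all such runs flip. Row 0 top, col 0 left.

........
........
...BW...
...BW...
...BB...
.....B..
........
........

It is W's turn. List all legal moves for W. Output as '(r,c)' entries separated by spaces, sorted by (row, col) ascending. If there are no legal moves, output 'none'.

(1,2): flips 1 -> legal
(1,3): no bracket -> illegal
(1,4): no bracket -> illegal
(2,2): flips 1 -> legal
(3,2): flips 1 -> legal
(3,5): no bracket -> illegal
(4,2): flips 1 -> legal
(4,5): no bracket -> illegal
(4,6): no bracket -> illegal
(5,2): flips 1 -> legal
(5,3): no bracket -> illegal
(5,4): flips 1 -> legal
(5,6): no bracket -> illegal
(6,4): no bracket -> illegal
(6,5): no bracket -> illegal
(6,6): no bracket -> illegal

Answer: (1,2) (2,2) (3,2) (4,2) (5,2) (5,4)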